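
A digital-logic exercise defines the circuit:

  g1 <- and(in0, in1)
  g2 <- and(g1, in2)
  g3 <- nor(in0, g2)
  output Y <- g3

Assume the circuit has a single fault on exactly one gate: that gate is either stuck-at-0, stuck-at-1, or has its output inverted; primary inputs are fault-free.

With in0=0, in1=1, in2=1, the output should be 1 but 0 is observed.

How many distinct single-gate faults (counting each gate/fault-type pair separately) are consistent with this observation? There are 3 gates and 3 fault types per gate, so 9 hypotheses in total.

6

Fault-free: g1=0, g2=0, g3=1 → 1. Observed 0.
  g1 stuck-at-0: output 1 ✗
  g1 stuck-at-1: output 0 ✓
  g1 inverted output: output 0 ✓
  g2 stuck-at-0: output 1 ✗
  g2 stuck-at-1: output 0 ✓
  g2 inverted output: output 0 ✓
  g3 stuck-at-0: output 0 ✓
  g3 stuck-at-1: output 1 ✗
  g3 inverted output: output 0 ✓
Consistent faults: {g1 stuck-at-1, g1 inverted output, g2 stuck-at-1, g2 inverted output, g3 stuck-at-0, g3 inverted output} — 6 in all.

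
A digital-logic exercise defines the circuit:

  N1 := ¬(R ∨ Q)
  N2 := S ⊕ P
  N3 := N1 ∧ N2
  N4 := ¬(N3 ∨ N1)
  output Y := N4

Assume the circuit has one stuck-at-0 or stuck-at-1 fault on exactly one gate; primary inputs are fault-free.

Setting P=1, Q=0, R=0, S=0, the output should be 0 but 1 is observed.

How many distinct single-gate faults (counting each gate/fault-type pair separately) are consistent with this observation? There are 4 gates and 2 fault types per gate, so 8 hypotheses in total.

Fault-free: N1=1, N2=1, N3=1, N4=0 → 0. Observed 1.
  N1 stuck-at-0: output 1 ✓
  N1 stuck-at-1: output 0 ✗
  N2 stuck-at-0: output 0 ✗
  N2 stuck-at-1: output 0 ✗
  N3 stuck-at-0: output 0 ✗
  N3 stuck-at-1: output 0 ✗
  N4 stuck-at-0: output 0 ✗
  N4 stuck-at-1: output 1 ✓
Consistent faults: {N1 stuck-at-0, N4 stuck-at-1} — 2 in all.

2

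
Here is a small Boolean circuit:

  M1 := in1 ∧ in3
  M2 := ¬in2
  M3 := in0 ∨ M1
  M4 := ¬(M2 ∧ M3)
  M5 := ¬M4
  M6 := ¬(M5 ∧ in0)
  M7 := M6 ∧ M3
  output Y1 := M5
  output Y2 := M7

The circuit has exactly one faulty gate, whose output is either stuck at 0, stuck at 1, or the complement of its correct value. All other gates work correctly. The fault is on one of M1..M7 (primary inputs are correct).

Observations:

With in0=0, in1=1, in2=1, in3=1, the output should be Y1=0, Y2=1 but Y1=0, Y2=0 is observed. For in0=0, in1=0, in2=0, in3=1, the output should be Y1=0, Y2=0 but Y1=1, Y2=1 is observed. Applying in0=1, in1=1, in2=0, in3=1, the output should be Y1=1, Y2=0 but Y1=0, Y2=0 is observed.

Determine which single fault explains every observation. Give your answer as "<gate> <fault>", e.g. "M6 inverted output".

M3 inverted output

Fault-free values for test 1 (in0=0, in1=1, in2=1, in3=1): M1=1, M2=0, M3=1, M4=1, M5=0, M6=1, M7=1, giving Y1=0, Y2=1. Observed Y1=0, Y2=0.
Test 1: faults giving observed Y1=0, Y2=0 are {M1 stuck-at-0, M1 inverted output, M3 stuck-at-0, M3 inverted output, M6 stuck-at-0, M6 inverted output, M7 stuck-at-0, M7 inverted output}.
Test 2 (in0=0, in1=0, in2=0, in3=1): fault-free M1=0, M2=1, M3=0, M4=1, M5=0, M6=1, M7=0 → Y1=0, Y2=0; observed Y1=1, Y2=1. Eliminates M1 stuck-at-0, M3 stuck-at-0, M6 stuck-at-0, M6 inverted output, M7 stuck-at-0, M7 inverted output.
Test 3 (in0=1, in1=1, in2=0, in3=1): fault-free M1=1, M2=1, M3=1, M4=0, M5=1, M6=0, M7=0 → Y1=1, Y2=0; observed Y1=0, Y2=0. Eliminates M1 inverted output.
Only M3 inverted output is consistent with every test.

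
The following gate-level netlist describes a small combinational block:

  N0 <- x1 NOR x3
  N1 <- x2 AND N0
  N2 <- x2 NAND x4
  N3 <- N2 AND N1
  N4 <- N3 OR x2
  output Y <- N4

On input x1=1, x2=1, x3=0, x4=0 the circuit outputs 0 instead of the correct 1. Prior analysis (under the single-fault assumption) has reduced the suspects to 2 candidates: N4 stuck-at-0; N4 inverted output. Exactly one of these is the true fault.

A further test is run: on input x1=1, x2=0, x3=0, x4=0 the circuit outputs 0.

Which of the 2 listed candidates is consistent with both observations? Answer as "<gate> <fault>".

Evaluate each candidate on input x1=1, x2=0, x3=0, x4=0:
  N4 stuck-at-0: N0=0, N1=0, N2=1, N3=0, N4=0 [stuck-at-0] → 0 — matches
  N4 inverted output: N0=0, N1=0, N2=1, N3=0, N4=1 [inverted output] → 1 — eliminated
Only N4 stuck-at-0 reproduces the observed 0.

N4 stuck-at-0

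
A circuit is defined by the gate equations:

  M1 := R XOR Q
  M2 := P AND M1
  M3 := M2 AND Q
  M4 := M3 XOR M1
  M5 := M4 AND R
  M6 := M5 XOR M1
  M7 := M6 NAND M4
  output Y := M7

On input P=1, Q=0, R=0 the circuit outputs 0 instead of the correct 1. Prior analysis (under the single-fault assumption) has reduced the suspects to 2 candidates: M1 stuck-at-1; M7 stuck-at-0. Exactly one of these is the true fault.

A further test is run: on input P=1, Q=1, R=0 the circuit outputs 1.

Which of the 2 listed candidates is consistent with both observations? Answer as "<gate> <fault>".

Evaluate each candidate on input P=1, Q=1, R=0:
  M1 stuck-at-1: M1=1 [stuck-at-1], M2=1, M3=1, M4=0, M5=0, M6=1, M7=1 → 1 — matches
  M7 stuck-at-0: M1=1, M2=1, M3=1, M4=0, M5=0, M6=1, M7=0 [stuck-at-0] → 0 — eliminated
Only M1 stuck-at-1 reproduces the observed 1.

M1 stuck-at-1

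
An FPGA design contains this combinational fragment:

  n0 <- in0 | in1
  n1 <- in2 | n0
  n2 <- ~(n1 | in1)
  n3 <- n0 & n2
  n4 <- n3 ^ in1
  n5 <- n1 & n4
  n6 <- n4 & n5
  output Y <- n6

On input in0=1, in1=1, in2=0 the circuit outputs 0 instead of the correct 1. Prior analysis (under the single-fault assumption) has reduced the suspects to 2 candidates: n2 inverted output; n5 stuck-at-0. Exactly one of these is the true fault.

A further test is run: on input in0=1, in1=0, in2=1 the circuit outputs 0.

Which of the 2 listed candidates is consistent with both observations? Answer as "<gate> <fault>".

n5 stuck-at-0

Evaluate each candidate on input in0=1, in1=0, in2=1:
  n2 inverted output: n0=1, n1=1, n2=1 [inverted output], n3=1, n4=1, n5=1, n6=1 → 1 — eliminated
  n5 stuck-at-0: n0=1, n1=1, n2=0, n3=0, n4=0, n5=0 [stuck-at-0], n6=0 → 0 — matches
Only n5 stuck-at-0 reproduces the observed 0.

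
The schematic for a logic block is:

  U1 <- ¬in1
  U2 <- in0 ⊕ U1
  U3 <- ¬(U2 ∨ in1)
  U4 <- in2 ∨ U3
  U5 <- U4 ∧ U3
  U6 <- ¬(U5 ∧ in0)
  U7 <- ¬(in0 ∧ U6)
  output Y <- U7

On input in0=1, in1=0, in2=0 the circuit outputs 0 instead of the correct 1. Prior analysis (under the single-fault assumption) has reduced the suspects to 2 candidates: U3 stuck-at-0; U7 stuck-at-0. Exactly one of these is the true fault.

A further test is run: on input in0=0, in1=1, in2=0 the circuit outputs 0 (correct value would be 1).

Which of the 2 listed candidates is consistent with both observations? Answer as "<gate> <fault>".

U7 stuck-at-0

Evaluate each candidate on input in0=0, in1=1, in2=0:
  U3 stuck-at-0: U1=0, U2=0, U3=0 [stuck-at-0], U4=0, U5=0, U6=1, U7=1 → 1 — eliminated
  U7 stuck-at-0: U1=0, U2=0, U3=0, U4=0, U5=0, U6=1, U7=0 [stuck-at-0] → 0 — matches
Only U7 stuck-at-0 reproduces the observed 0.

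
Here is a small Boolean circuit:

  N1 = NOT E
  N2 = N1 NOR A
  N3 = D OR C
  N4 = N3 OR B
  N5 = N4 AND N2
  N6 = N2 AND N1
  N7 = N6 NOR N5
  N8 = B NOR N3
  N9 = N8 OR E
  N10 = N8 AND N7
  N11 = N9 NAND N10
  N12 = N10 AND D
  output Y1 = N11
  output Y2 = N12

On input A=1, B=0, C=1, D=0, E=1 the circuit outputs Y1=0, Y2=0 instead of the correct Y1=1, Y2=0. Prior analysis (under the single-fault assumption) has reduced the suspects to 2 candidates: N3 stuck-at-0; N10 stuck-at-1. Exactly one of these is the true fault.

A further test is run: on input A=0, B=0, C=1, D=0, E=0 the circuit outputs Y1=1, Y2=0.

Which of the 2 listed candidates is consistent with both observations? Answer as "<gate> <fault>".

N10 stuck-at-1

Evaluate each candidate on input A=0, B=0, C=1, D=0, E=0:
  N3 stuck-at-0: N1=1, N2=0, N3=0 [stuck-at-0], N4=0, N5=0, N6=0, N7=1, N8=1, N9=1, N10=1, N11=0, N12=0 → Y1=0, Y2=0 — eliminated
  N10 stuck-at-1: N1=1, N2=0, N3=1, N4=1, N5=0, N6=0, N7=1, N8=0, N9=0, N10=1 [stuck-at-1], N11=1, N12=0 → Y1=1, Y2=0 — matches
Only N10 stuck-at-1 reproduces the observed Y1=1, Y2=0.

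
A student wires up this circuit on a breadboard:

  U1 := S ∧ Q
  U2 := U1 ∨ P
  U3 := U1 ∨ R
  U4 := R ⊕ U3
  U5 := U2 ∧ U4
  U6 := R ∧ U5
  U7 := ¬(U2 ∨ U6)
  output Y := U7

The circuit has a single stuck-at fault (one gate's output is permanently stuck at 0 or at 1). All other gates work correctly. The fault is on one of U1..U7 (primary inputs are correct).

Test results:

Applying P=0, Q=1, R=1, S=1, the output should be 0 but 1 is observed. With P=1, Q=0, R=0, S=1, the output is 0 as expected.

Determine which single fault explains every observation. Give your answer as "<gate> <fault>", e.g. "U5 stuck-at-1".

U1 stuck-at-0

Fault-free values for test 1 (P=0, Q=1, R=1, S=1): U1=1, U2=1, U3=1, U4=0, U5=0, U6=0, U7=0, giving Y=0. Observed 1.
Test 1: faults giving observed 1 are {U1 stuck-at-0, U2 stuck-at-0, U7 stuck-at-1}.
Test 2 (P=1, Q=0, R=0, S=1): fault-free U1=0, U2=1, U3=0, U4=0, U5=0, U6=0, U7=0 → 0; observed 0. Eliminates U2 stuck-at-0, U7 stuck-at-1.
Only U1 stuck-at-0 is consistent with every test.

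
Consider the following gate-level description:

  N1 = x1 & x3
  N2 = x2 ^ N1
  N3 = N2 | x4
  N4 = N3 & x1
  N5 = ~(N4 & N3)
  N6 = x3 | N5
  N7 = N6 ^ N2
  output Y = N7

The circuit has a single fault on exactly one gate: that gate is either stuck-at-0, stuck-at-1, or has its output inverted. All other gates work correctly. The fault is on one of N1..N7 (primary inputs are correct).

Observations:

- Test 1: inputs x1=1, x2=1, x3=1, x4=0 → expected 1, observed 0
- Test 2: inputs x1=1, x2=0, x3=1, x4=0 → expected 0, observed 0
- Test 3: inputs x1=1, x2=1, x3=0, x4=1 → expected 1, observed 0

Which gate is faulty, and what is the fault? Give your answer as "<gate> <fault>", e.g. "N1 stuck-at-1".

N7 stuck-at-0

Fault-free values for test 1 (x1=1, x2=1, x3=1, x4=0): N1=1, N2=0, N3=0, N4=0, N5=1, N6=1, N7=1, giving Y=1. Observed 0.
Test 1: faults giving observed 0 are {N1 stuck-at-0, N1 inverted output, N2 stuck-at-1, N2 inverted output, N6 stuck-at-0, N6 inverted output, N7 stuck-at-0, N7 inverted output}.
Test 2 (x1=1, x2=0, x3=1, x4=0): fault-free N1=1, N2=1, N3=1, N4=1, N5=0, N6=1, N7=0 → 0; observed 0. Eliminates N1 stuck-at-0, N1 inverted output, N2 inverted output, N6 stuck-at-0, N6 inverted output, N7 inverted output.
Test 3 (x1=1, x2=1, x3=0, x4=1): fault-free N1=0, N2=1, N3=1, N4=1, N5=0, N6=0, N7=1 → 1; observed 0. Eliminates N2 stuck-at-1.
Only N7 stuck-at-0 is consistent with every test.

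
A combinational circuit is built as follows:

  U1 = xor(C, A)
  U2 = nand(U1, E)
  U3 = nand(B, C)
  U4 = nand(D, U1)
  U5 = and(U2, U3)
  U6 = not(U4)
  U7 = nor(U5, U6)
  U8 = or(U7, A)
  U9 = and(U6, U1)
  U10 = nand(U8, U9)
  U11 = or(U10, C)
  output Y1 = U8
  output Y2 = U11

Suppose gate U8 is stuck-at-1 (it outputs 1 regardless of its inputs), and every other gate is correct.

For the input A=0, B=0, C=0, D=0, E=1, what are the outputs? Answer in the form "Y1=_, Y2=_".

Propagate with U8 forced: U1=0, U2=1, U3=1, U4=1, U5=1, U6=0, U7=0, U8=1 [stuck-at-1], U9=0, U10=1, U11=1.
So the outputs are Y1=1, Y2=1. (Without the fault they would be Y1=0, Y2=1.)

Y1=1, Y2=1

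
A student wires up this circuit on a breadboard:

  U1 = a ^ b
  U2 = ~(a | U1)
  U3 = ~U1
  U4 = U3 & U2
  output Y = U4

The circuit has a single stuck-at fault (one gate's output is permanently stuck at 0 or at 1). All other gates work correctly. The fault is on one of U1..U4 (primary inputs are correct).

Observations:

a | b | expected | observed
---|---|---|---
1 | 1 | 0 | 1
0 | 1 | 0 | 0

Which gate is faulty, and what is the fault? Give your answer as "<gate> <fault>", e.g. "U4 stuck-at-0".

Fault-free values for test 1 (a=1, b=1): U1=0, U2=0, U3=1, U4=0, giving Y=0. Observed 1.
Test 1: faults giving observed 1 are {U2 stuck-at-1, U4 stuck-at-1}.
Test 2 (a=0, b=1): fault-free U1=1, U2=0, U3=0, U4=0 → 0; observed 0. Eliminates U4 stuck-at-1.
Only U2 stuck-at-1 is consistent with every test.

U2 stuck-at-1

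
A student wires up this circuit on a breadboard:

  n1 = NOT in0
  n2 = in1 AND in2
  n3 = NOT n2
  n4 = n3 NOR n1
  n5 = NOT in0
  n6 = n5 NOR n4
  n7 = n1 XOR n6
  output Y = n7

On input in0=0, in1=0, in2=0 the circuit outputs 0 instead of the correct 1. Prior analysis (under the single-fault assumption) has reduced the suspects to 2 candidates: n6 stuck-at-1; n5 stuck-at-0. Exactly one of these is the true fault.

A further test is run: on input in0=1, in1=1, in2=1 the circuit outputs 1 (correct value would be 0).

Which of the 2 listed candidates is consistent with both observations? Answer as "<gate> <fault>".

Evaluate each candidate on input in0=1, in1=1, in2=1:
  n6 stuck-at-1: n1=0, n2=1, n3=0, n4=1, n5=0, n6=1 [stuck-at-1], n7=1 → 1 — matches
  n5 stuck-at-0: n1=0, n2=1, n3=0, n4=1, n5=0 [stuck-at-0], n6=0, n7=0 → 0 — eliminated
Only n6 stuck-at-1 reproduces the observed 1.

n6 stuck-at-1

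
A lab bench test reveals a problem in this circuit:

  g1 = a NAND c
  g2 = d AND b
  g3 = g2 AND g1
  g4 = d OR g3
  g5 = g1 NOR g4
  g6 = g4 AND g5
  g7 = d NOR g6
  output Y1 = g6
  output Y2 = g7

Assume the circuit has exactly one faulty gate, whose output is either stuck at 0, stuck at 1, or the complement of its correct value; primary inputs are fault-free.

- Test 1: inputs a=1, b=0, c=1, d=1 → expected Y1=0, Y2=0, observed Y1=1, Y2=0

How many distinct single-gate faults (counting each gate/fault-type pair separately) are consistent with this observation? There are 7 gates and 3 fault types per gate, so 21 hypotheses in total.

4

Fault-free: g1=0, g2=0, g3=0, g4=1, g5=0, g6=0, g7=0 → Y1=0, Y2=0. Observed Y1=1, Y2=0.
  g1: none of the 3 fault types match ✗
  g2: none of the 3 fault types match ✗
  g3: none of the 3 fault types match ✗
  g4: none of the 3 fault types match ✗
  g5: stuck-at-1, inverted output ✓; others ✗
  g6: stuck-at-1, inverted output ✓; others ✗
  g7: none of the 3 fault types match ✗
Consistent faults: {g5 stuck-at-1, g5 inverted output, g6 stuck-at-1, g6 inverted output} — 4 in all.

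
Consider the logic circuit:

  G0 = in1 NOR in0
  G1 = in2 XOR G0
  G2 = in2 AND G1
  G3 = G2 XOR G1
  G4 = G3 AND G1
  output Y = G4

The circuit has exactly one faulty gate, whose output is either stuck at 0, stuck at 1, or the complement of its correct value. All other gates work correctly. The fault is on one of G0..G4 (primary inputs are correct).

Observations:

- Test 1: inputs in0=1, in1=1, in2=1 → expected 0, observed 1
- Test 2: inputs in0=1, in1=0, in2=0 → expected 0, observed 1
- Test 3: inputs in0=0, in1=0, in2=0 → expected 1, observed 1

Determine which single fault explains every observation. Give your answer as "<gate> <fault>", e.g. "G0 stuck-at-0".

Fault-free values for test 1 (in0=1, in1=1, in2=1): G0=0, G1=1, G2=1, G3=0, G4=0, giving Y=0. Observed 1.
Test 1: faults giving observed 1 are {G2 stuck-at-0, G2 inverted output, G3 stuck-at-1, G3 inverted output, G4 stuck-at-1, G4 inverted output}.
Test 2 (in0=1, in1=0, in2=0): fault-free G0=0, G1=0, G2=0, G3=0, G4=0 → 0; observed 1. Eliminates G2 stuck-at-0, G2 inverted output, G3 stuck-at-1, G3 inverted output.
Test 3 (in0=0, in1=0, in2=0): fault-free G0=1, G1=1, G2=0, G3=1, G4=1 → 1; observed 1. Eliminates G4 inverted output.
Only G4 stuck-at-1 is consistent with every test.

G4 stuck-at-1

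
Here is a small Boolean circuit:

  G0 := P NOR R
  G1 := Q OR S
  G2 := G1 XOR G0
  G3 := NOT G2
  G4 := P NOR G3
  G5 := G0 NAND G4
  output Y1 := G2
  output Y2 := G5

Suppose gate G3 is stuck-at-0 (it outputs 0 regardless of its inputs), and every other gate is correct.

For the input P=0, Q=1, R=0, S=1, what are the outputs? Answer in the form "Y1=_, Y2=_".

Y1=0, Y2=0

Propagate with G3 forced: G0=1, G1=1, G2=0, G3=0 [stuck-at-0], G4=1, G5=0.
So the outputs are Y1=0, Y2=0. (Without the fault they would be Y1=0, Y2=1.)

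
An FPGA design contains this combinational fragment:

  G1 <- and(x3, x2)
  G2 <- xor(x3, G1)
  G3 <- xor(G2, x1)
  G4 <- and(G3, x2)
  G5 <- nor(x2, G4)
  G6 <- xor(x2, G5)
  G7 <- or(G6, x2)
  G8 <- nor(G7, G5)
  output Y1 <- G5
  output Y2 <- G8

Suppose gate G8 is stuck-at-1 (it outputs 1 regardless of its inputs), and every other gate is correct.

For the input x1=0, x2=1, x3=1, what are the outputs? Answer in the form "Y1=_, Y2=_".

Propagate with G8 forced: G1=1, G2=0, G3=0, G4=0, G5=0, G6=1, G7=1, G8=1 [stuck-at-1].
So the outputs are Y1=0, Y2=1. (Without the fault they would be Y1=0, Y2=0.)

Y1=0, Y2=1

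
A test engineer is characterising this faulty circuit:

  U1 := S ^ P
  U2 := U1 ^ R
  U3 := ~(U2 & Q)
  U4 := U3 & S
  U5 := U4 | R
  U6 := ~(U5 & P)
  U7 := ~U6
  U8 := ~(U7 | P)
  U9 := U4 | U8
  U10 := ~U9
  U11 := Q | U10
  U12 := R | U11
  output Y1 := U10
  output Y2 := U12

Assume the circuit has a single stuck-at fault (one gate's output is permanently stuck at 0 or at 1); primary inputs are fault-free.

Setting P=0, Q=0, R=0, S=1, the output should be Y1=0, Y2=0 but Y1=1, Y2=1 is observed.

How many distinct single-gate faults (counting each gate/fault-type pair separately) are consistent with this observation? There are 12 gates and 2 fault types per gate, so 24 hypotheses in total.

2

Fault-free: U1=1, U2=1, U3=1, U4=1, U5=1, U6=1, U7=0, U8=1, U9=1, U10=0, U11=0, U12=0 → Y1=0, Y2=0. Observed Y1=1, Y2=1.
  U1: none of the 2 fault types match ✗
  U2: none of the 2 fault types match ✗
  U3: none of the 2 fault types match ✗
  U4: none of the 2 fault types match ✗
  U5: none of the 2 fault types match ✗
  U6: none of the 2 fault types match ✗
  U7: none of the 2 fault types match ✗
  U8: none of the 2 fault types match ✗
  U9: stuck-at-0 ✓; others ✗
  U10: stuck-at-1 ✓; others ✗
  U11: none of the 2 fault types match ✗
  U12: none of the 2 fault types match ✗
Consistent faults: {U9 stuck-at-0, U10 stuck-at-1} — 2 in all.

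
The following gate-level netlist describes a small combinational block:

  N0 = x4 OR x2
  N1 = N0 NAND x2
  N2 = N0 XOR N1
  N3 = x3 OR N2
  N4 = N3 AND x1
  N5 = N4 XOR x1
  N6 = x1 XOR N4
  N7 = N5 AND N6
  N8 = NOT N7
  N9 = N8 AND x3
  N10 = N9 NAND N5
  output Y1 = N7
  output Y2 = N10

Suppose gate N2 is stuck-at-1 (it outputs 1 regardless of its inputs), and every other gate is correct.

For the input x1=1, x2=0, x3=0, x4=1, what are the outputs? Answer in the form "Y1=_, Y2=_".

Y1=0, Y2=1

Propagate with N2 forced: N0=1, N1=1, N2=1 [stuck-at-1], N3=1, N4=1, N5=0, N6=0, N7=0, N8=1, N9=0, N10=1.
So the outputs are Y1=0, Y2=1. (Without the fault they would be Y1=1, Y2=1.)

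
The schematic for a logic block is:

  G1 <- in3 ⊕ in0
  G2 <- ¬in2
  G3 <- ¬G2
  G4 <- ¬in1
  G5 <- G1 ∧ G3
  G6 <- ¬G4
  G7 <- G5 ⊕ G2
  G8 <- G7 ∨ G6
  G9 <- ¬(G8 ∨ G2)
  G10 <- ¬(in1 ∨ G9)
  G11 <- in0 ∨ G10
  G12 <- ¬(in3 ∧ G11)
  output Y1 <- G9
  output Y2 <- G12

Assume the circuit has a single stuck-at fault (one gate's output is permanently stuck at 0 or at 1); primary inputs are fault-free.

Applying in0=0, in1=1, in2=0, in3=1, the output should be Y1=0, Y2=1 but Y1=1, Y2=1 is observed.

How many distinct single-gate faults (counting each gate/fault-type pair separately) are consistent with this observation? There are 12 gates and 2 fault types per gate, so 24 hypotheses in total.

Fault-free: G1=1, G2=1, G3=0, G4=0, G5=0, G6=1, G7=1, G8=1, G9=0, G10=0, G11=0, G12=1 → Y1=0, Y2=1. Observed Y1=1, Y2=1.
  G1: none of the 2 fault types match ✗
  G2: none of the 2 fault types match ✗
  G3: none of the 2 fault types match ✗
  G4: none of the 2 fault types match ✗
  G5: none of the 2 fault types match ✗
  G6: none of the 2 fault types match ✗
  G7: none of the 2 fault types match ✗
  G8: none of the 2 fault types match ✗
  G9: stuck-at-1 ✓; others ✗
  G10: none of the 2 fault types match ✗
  G11: none of the 2 fault types match ✗
  G12: none of the 2 fault types match ✗
Consistent faults: {G9 stuck-at-1} — 1 in all.

1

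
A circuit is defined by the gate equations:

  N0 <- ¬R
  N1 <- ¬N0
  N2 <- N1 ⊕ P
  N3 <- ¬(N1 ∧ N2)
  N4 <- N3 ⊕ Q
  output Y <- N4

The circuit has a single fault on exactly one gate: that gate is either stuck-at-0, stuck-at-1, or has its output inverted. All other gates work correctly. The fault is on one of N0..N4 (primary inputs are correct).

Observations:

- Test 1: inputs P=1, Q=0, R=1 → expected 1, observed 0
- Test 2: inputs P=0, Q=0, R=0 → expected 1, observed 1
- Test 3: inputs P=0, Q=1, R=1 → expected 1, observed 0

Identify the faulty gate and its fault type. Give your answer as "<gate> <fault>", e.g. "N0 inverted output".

Fault-free values for test 1 (P=1, Q=0, R=1): N0=0, N1=1, N2=0, N3=1, N4=1, giving Y=1. Observed 0.
Test 1: faults giving observed 0 are {N2 stuck-at-1, N2 inverted output, N3 stuck-at-0, N3 inverted output, N4 stuck-at-0, N4 inverted output}.
Test 2 (P=0, Q=0, R=0): fault-free N0=1, N1=0, N2=0, N3=1, N4=1 → 1; observed 1. Eliminates N3 stuck-at-0, N3 inverted output, N4 stuck-at-0, N4 inverted output.
Test 3 (P=0, Q=1, R=1): fault-free N0=0, N1=1, N2=1, N3=0, N4=1 → 1; observed 0. Eliminates N2 stuck-at-1.
Only N2 inverted output is consistent with every test.

N2 inverted output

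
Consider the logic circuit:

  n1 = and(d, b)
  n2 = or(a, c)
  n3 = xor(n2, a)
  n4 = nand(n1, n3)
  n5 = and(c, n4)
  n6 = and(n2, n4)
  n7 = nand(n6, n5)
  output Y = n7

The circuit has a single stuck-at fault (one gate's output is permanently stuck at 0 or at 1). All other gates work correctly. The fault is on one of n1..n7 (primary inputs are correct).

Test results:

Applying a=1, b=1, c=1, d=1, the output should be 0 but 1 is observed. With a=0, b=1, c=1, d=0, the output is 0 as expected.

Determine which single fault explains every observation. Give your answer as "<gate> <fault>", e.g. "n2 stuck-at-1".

n3 stuck-at-1

Fault-free values for test 1 (a=1, b=1, c=1, d=1): n1=1, n2=1, n3=0, n4=1, n5=1, n6=1, n7=0, giving Y=0. Observed 1.
Test 1: faults giving observed 1 are {n2 stuck-at-0, n3 stuck-at-1, n4 stuck-at-0, n5 stuck-at-0, n6 stuck-at-0, n7 stuck-at-1}.
Test 2 (a=0, b=1, c=1, d=0): fault-free n1=0, n2=1, n3=1, n4=1, n5=1, n6=1, n7=0 → 0; observed 0. Eliminates n2 stuck-at-0, n4 stuck-at-0, n5 stuck-at-0, n6 stuck-at-0, n7 stuck-at-1.
Only n3 stuck-at-1 is consistent with every test.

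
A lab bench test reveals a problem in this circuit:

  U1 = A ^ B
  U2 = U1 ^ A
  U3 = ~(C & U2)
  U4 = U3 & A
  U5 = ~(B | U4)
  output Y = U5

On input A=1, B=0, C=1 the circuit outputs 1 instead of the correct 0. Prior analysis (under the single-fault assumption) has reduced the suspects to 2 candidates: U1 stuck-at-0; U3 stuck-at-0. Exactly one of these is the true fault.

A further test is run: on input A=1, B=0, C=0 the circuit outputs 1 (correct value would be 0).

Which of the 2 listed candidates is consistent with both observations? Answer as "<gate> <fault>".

Evaluate each candidate on input A=1, B=0, C=0:
  U1 stuck-at-0: U1=0 [stuck-at-0], U2=1, U3=1, U4=1, U5=0 → 0 — eliminated
  U3 stuck-at-0: U1=1, U2=0, U3=0 [stuck-at-0], U4=0, U5=1 → 1 — matches
Only U3 stuck-at-0 reproduces the observed 1.

U3 stuck-at-0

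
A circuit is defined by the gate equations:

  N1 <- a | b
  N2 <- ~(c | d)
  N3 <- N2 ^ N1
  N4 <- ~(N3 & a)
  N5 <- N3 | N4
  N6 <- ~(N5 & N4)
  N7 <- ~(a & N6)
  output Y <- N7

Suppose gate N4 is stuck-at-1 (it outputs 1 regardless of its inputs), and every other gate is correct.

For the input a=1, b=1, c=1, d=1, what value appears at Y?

1

Propagate with N4 forced: N1=1, N2=0, N3=1, N4=1 [stuck-at-1], N5=1, N6=0, N7=1.
So Y = 1. (Without the fault it would be 0.)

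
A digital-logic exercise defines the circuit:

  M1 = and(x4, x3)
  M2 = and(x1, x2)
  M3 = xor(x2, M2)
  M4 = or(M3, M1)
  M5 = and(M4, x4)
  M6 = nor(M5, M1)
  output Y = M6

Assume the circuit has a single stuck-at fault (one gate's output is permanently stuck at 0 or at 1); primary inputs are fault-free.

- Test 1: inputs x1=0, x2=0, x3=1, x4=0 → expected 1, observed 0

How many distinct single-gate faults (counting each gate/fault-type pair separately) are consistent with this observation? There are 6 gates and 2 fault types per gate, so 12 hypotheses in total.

Fault-free: M1=0, M2=0, M3=0, M4=0, M5=0, M6=1 → 1. Observed 0.
  M1 stuck-at-0: output 1 ✗
  M1 stuck-at-1: output 0 ✓
  M2 stuck-at-0: output 1 ✗
  M2 stuck-at-1: output 1 ✗
  M3 stuck-at-0: output 1 ✗
  M3 stuck-at-1: output 1 ✗
  M4 stuck-at-0: output 1 ✗
  M4 stuck-at-1: output 1 ✗
  M5 stuck-at-0: output 1 ✗
  M5 stuck-at-1: output 0 ✓
  M6 stuck-at-0: output 0 ✓
  M6 stuck-at-1: output 1 ✗
Consistent faults: {M1 stuck-at-1, M5 stuck-at-1, M6 stuck-at-0} — 3 in all.

3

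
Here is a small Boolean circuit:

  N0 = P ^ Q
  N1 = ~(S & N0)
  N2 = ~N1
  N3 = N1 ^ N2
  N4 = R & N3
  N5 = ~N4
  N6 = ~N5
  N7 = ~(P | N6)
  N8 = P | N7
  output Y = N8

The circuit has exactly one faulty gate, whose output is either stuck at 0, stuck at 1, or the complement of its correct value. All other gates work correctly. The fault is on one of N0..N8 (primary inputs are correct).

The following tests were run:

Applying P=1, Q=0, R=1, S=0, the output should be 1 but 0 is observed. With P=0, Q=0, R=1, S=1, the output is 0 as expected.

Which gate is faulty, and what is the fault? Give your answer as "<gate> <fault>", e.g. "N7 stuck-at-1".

Fault-free values for test 1 (P=1, Q=0, R=1, S=0): N0=1, N1=1, N2=0, N3=1, N4=1, N5=0, N6=1, N7=0, N8=1, giving Y=1. Observed 0.
Test 1: faults giving observed 0 are {N8 stuck-at-0, N8 inverted output}.
Test 2 (P=0, Q=0, R=1, S=1): fault-free N0=0, N1=1, N2=0, N3=1, N4=1, N5=0, N6=1, N7=0, N8=0 → 0; observed 0. Eliminates N8 inverted output.
Only N8 stuck-at-0 is consistent with every test.

N8 stuck-at-0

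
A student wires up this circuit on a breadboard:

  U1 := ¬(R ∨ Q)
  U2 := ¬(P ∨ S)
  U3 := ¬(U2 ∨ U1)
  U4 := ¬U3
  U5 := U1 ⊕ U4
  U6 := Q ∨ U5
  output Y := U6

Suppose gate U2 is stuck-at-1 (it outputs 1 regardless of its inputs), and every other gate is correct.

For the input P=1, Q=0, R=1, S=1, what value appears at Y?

1

Propagate with U2 forced: U1=0, U2=1 [stuck-at-1], U3=0, U4=1, U5=1, U6=1.
So Y = 1. (Without the fault it would be 0.)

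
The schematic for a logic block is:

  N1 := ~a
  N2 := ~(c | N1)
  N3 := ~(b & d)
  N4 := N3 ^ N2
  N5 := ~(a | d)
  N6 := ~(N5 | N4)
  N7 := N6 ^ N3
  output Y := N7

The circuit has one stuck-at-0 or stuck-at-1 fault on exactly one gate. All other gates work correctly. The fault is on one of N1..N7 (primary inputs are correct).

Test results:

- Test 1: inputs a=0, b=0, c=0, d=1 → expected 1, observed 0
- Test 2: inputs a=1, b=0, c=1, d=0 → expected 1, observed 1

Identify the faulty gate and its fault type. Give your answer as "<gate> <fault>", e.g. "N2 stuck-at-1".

N1 stuck-at-0

Fault-free values for test 1 (a=0, b=0, c=0, d=1): N1=1, N2=0, N3=1, N4=1, N5=0, N6=0, N7=1, giving Y=1. Observed 0.
Test 1: faults giving observed 0 are {N1 stuck-at-0, N2 stuck-at-1, N4 stuck-at-0, N6 stuck-at-1, N7 stuck-at-0}.
Test 2 (a=1, b=0, c=1, d=0): fault-free N1=0, N2=0, N3=1, N4=1, N5=0, N6=0, N7=1 → 1; observed 1. Eliminates N2 stuck-at-1, N4 stuck-at-0, N6 stuck-at-1, N7 stuck-at-0.
Only N1 stuck-at-0 is consistent with every test.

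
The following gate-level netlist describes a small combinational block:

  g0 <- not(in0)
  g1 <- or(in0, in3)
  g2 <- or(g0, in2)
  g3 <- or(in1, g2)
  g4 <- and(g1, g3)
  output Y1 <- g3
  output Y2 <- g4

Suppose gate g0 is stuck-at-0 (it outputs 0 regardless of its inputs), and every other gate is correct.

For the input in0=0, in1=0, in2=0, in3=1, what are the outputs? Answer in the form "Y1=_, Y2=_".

Propagate with g0 forced: g0=0 [stuck-at-0], g1=1, g2=0, g3=0, g4=0.
So the outputs are Y1=0, Y2=0. (Without the fault they would be Y1=1, Y2=1.)

Y1=0, Y2=0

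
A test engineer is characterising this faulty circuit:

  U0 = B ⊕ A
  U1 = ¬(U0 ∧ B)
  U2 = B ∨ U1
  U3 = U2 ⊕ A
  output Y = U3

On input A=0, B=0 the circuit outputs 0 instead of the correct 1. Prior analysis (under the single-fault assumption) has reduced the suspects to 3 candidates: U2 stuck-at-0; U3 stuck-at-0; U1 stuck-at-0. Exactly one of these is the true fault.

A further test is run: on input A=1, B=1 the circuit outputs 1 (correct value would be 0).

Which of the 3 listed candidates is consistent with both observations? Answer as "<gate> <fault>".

Evaluate each candidate on input A=1, B=1:
  U2 stuck-at-0: U0=0, U1=1, U2=0 [stuck-at-0], U3=1 → 1 — matches
  U3 stuck-at-0: U0=0, U1=1, U2=1, U3=0 [stuck-at-0] → 0 — eliminated
  U1 stuck-at-0: U0=0, U1=0 [stuck-at-0], U2=1, U3=0 → 0 — eliminated
Only U2 stuck-at-0 reproduces the observed 1.

U2 stuck-at-0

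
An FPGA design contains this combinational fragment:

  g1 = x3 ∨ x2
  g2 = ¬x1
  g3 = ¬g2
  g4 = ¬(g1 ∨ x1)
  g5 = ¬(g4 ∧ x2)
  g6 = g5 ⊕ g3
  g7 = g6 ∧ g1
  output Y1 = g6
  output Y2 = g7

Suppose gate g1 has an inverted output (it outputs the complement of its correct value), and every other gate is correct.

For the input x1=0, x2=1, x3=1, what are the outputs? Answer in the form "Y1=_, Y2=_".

Propagate with g1 forced: g1=0 [inverted output], g2=1, g3=0, g4=1, g5=0, g6=0, g7=0.
So the outputs are Y1=0, Y2=0. (Without the fault they would be Y1=1, Y2=1.)

Y1=0, Y2=0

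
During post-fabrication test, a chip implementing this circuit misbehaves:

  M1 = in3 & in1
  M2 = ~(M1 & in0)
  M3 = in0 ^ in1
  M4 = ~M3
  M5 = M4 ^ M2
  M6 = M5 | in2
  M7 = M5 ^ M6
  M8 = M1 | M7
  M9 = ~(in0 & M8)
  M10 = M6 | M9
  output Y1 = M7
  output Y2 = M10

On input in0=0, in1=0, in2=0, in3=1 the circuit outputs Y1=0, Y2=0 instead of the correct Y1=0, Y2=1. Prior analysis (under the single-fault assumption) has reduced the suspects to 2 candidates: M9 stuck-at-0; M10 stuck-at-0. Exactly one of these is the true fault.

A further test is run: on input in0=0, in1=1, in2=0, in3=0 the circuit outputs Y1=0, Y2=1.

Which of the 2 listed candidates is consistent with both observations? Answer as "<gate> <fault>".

M9 stuck-at-0

Evaluate each candidate on input in0=0, in1=1, in2=0, in3=0:
  M9 stuck-at-0: M1=0, M2=1, M3=1, M4=0, M5=1, M6=1, M7=0, M8=0, M9=0 [stuck-at-0], M10=1 → Y1=0, Y2=1 — matches
  M10 stuck-at-0: M1=0, M2=1, M3=1, M4=0, M5=1, M6=1, M7=0, M8=0, M9=1, M10=0 [stuck-at-0] → Y1=0, Y2=0 — eliminated
Only M9 stuck-at-0 reproduces the observed Y1=0, Y2=1.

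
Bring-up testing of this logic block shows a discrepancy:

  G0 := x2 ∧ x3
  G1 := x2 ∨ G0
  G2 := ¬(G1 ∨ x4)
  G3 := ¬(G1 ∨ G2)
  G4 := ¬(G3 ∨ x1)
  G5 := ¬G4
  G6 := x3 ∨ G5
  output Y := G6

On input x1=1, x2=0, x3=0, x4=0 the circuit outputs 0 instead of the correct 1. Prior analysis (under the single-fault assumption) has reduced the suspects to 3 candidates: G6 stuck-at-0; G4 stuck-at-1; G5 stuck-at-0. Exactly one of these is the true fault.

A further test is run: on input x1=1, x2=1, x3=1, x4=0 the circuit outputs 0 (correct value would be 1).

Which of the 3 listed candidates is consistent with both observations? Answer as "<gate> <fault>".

Evaluate each candidate on input x1=1, x2=1, x3=1, x4=0:
  G6 stuck-at-0: G0=1, G1=1, G2=0, G3=0, G4=0, G5=1, G6=0 [stuck-at-0] → 0 — matches
  G4 stuck-at-1: G0=1, G1=1, G2=0, G3=0, G4=1 [stuck-at-1], G5=0, G6=1 → 1 — eliminated
  G5 stuck-at-0: G0=1, G1=1, G2=0, G3=0, G4=0, G5=0 [stuck-at-0], G6=1 → 1 — eliminated
Only G6 stuck-at-0 reproduces the observed 0.

G6 stuck-at-0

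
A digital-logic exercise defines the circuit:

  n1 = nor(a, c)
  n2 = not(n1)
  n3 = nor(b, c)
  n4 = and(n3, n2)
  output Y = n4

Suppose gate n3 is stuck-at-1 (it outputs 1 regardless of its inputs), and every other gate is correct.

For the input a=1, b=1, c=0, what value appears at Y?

1

Propagate with n3 forced: n1=0, n2=1, n3=1 [stuck-at-1], n4=1.
So Y = 1. (Without the fault it would be 0.)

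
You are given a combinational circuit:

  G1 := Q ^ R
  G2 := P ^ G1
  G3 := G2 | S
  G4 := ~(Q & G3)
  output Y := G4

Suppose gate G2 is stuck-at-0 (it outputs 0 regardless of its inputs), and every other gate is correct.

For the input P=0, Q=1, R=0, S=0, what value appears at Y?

1

Propagate with G2 forced: G1=1, G2=0 [stuck-at-0], G3=0, G4=1.
So Y = 1. (Without the fault it would be 0.)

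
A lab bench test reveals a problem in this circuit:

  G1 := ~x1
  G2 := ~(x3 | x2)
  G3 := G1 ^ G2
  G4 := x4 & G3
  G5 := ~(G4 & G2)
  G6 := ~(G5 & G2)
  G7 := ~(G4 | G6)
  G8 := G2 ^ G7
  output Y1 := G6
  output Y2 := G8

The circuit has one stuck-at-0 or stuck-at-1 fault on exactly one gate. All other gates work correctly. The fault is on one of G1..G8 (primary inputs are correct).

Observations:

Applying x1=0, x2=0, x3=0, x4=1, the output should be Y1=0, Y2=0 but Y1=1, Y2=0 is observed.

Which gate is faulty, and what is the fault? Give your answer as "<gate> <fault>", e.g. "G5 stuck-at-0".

Fault-free values for test 1 (x1=0, x2=0, x3=0, x4=1): G1=1, G2=1, G3=0, G4=0, G5=1, G6=0, G7=1, G8=0, giving Y1=0, Y2=0. Observed Y1=1, Y2=0.
Test 1: faults giving observed Y1=1, Y2=0 are {G2 stuck-at-0}.
Only G2 stuck-at-0 is consistent with every test.

G2 stuck-at-0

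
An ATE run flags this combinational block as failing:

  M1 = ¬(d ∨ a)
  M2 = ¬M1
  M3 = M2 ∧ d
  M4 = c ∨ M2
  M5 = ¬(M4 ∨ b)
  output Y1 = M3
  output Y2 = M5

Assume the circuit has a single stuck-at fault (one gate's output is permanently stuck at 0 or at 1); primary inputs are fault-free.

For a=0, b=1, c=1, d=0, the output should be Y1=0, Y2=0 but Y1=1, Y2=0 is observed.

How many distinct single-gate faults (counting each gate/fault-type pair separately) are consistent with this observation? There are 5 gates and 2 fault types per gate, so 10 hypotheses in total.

1

Fault-free: M1=1, M2=0, M3=0, M4=1, M5=0 → Y1=0, Y2=0. Observed Y1=1, Y2=0.
  M1 stuck-at-0: output Y1=0, Y2=0 ✗
  M1 stuck-at-1: output Y1=0, Y2=0 ✗
  M2 stuck-at-0: output Y1=0, Y2=0 ✗
  M2 stuck-at-1: output Y1=0, Y2=0 ✗
  M3 stuck-at-0: output Y1=0, Y2=0 ✗
  M3 stuck-at-1: output Y1=1, Y2=0 ✓
  M4 stuck-at-0: output Y1=0, Y2=0 ✗
  M4 stuck-at-1: output Y1=0, Y2=0 ✗
  M5 stuck-at-0: output Y1=0, Y2=0 ✗
  M5 stuck-at-1: output Y1=0, Y2=1 ✗
Consistent faults: {M3 stuck-at-1} — 1 in all.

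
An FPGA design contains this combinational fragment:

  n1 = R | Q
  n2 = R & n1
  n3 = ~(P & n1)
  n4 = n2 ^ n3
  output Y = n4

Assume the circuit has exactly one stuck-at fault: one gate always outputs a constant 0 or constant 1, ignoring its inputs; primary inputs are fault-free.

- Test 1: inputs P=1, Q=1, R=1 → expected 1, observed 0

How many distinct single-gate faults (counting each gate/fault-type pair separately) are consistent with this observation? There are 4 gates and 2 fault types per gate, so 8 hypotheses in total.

Fault-free: n1=1, n2=1, n3=0, n4=1 → 1. Observed 0.
  n1 stuck-at-0: output 1 ✗
  n1 stuck-at-1: output 1 ✗
  n2 stuck-at-0: output 0 ✓
  n2 stuck-at-1: output 1 ✗
  n3 stuck-at-0: output 1 ✗
  n3 stuck-at-1: output 0 ✓
  n4 stuck-at-0: output 0 ✓
  n4 stuck-at-1: output 1 ✗
Consistent faults: {n2 stuck-at-0, n3 stuck-at-1, n4 stuck-at-0} — 3 in all.

3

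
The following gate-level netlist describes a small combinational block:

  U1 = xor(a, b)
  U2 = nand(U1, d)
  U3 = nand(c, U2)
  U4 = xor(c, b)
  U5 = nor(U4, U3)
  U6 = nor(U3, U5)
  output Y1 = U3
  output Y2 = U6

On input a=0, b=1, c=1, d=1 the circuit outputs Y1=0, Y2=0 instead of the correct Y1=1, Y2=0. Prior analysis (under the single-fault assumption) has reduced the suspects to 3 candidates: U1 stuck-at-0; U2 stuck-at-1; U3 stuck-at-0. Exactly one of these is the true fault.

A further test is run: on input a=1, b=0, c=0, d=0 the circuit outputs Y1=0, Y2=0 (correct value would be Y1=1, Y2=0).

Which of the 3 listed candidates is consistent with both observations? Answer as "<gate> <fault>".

U3 stuck-at-0

Evaluate each candidate on input a=1, b=0, c=0, d=0:
  U1 stuck-at-0: U1=0 [stuck-at-0], U2=1, U3=1, U4=0, U5=0, U6=0 → Y1=1, Y2=0 — eliminated
  U2 stuck-at-1: U1=1, U2=1 [stuck-at-1], U3=1, U4=0, U5=0, U6=0 → Y1=1, Y2=0 — eliminated
  U3 stuck-at-0: U1=1, U2=1, U3=0 [stuck-at-0], U4=0, U5=1, U6=0 → Y1=0, Y2=0 — matches
Only U3 stuck-at-0 reproduces the observed Y1=0, Y2=0.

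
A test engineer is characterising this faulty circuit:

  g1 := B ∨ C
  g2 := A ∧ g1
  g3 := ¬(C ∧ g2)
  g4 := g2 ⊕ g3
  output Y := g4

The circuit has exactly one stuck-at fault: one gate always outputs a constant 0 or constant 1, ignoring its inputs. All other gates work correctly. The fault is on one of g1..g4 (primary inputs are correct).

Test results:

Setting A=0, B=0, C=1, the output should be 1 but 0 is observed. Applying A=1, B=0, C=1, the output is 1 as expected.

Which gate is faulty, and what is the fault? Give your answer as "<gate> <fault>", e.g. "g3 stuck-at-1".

Fault-free values for test 1 (A=0, B=0, C=1): g1=1, g2=0, g3=1, g4=1, giving Y=1. Observed 0.
Test 1: faults giving observed 0 are {g3 stuck-at-0, g4 stuck-at-0}.
Test 2 (A=1, B=0, C=1): fault-free g1=1, g2=1, g3=0, g4=1 → 1; observed 1. Eliminates g4 stuck-at-0.
Only g3 stuck-at-0 is consistent with every test.

g3 stuck-at-0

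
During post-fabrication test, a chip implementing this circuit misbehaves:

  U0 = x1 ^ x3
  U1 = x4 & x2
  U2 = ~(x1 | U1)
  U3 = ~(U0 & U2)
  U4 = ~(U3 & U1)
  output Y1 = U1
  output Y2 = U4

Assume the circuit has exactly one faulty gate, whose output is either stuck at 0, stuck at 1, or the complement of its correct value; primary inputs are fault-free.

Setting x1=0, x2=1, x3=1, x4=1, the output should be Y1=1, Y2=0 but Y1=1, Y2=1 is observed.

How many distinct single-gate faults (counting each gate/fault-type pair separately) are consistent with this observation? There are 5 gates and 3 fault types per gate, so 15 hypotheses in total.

6

Fault-free: U0=1, U1=1, U2=0, U3=1, U4=0 → Y1=1, Y2=0. Observed Y1=1, Y2=1.
  U0: none of the 3 fault types match ✗
  U1: none of the 3 fault types match ✗
  U2: stuck-at-1, inverted output ✓; others ✗
  U3: stuck-at-0, inverted output ✓; others ✗
  U4: stuck-at-1, inverted output ✓; others ✗
Consistent faults: {U2 stuck-at-1, U2 inverted output, U3 stuck-at-0, U3 inverted output, U4 stuck-at-1, U4 inverted output} — 6 in all.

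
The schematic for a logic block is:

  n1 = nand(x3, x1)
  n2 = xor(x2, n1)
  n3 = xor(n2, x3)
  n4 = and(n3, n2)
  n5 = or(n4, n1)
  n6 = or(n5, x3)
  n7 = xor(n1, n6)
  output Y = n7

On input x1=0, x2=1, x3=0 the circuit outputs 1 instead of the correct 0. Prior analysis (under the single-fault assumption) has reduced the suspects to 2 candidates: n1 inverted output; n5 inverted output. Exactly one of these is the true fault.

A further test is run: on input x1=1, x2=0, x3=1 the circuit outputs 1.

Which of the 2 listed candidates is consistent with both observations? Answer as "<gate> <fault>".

Evaluate each candidate on input x1=1, x2=0, x3=1:
  n1 inverted output: n1=1 [inverted output], n2=1, n3=0, n4=0, n5=1, n6=1, n7=0 → 0 — eliminated
  n5 inverted output: n1=0, n2=0, n3=1, n4=0, n5=1 [inverted output], n6=1, n7=1 → 1 — matches
Only n5 inverted output reproduces the observed 1.

n5 inverted output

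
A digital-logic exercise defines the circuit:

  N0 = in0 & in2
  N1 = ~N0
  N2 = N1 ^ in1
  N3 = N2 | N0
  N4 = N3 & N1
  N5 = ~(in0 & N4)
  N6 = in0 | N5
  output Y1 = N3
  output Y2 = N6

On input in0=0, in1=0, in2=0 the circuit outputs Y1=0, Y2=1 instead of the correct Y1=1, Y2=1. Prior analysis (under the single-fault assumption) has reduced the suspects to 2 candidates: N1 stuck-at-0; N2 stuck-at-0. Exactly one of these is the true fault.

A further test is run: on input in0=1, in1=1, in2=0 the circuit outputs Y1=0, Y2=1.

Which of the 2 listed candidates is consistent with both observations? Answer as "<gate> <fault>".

N2 stuck-at-0

Evaluate each candidate on input in0=1, in1=1, in2=0:
  N1 stuck-at-0: N0=0, N1=0 [stuck-at-0], N2=1, N3=1, N4=0, N5=1, N6=1 → Y1=1, Y2=1 — eliminated
  N2 stuck-at-0: N0=0, N1=1, N2=0 [stuck-at-0], N3=0, N4=0, N5=1, N6=1 → Y1=0, Y2=1 — matches
Only N2 stuck-at-0 reproduces the observed Y1=0, Y2=1.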